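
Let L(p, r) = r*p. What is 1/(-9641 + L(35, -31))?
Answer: -1/10726 ≈ -9.3231e-5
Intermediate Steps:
L(p, r) = p*r
1/(-9641 + L(35, -31)) = 1/(-9641 + 35*(-31)) = 1/(-9641 - 1085) = 1/(-10726) = -1/10726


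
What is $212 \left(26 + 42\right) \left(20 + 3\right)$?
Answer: $331568$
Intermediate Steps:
$212 \left(26 + 42\right) \left(20 + 3\right) = 212 \cdot 68 \cdot 23 = 212 \cdot 1564 = 331568$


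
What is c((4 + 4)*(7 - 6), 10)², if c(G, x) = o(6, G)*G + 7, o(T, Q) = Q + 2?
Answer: 7569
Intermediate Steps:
o(T, Q) = 2 + Q
c(G, x) = 7 + G*(2 + G) (c(G, x) = (2 + G)*G + 7 = G*(2 + G) + 7 = 7 + G*(2 + G))
c((4 + 4)*(7 - 6), 10)² = (7 + ((4 + 4)*(7 - 6))*(2 + (4 + 4)*(7 - 6)))² = (7 + (8*1)*(2 + 8*1))² = (7 + 8*(2 + 8))² = (7 + 8*10)² = (7 + 80)² = 87² = 7569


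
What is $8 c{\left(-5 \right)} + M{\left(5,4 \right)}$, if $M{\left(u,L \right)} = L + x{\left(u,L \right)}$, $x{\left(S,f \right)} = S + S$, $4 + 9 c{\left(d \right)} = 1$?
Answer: $\frac{34}{3} \approx 11.333$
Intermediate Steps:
$c{\left(d \right)} = - \frac{1}{3}$ ($c{\left(d \right)} = - \frac{4}{9} + \frac{1}{9} \cdot 1 = - \frac{4}{9} + \frac{1}{9} = - \frac{1}{3}$)
$x{\left(S,f \right)} = 2 S$
$M{\left(u,L \right)} = L + 2 u$
$8 c{\left(-5 \right)} + M{\left(5,4 \right)} = 8 \left(- \frac{1}{3}\right) + \left(4 + 2 \cdot 5\right) = - \frac{8}{3} + \left(4 + 10\right) = - \frac{8}{3} + 14 = \frac{34}{3}$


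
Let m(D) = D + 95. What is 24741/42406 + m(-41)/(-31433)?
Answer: 775393929/1332947798 ≈ 0.58171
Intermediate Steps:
m(D) = 95 + D
24741/42406 + m(-41)/(-31433) = 24741/42406 + (95 - 41)/(-31433) = 24741*(1/42406) + 54*(-1/31433) = 24741/42406 - 54/31433 = 775393929/1332947798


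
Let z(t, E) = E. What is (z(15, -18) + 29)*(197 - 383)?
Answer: -2046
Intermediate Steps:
(z(15, -18) + 29)*(197 - 383) = (-18 + 29)*(197 - 383) = 11*(-186) = -2046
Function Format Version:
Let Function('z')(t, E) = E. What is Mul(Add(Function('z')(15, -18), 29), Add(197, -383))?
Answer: -2046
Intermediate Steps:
Mul(Add(Function('z')(15, -18), 29), Add(197, -383)) = Mul(Add(-18, 29), Add(197, -383)) = Mul(11, -186) = -2046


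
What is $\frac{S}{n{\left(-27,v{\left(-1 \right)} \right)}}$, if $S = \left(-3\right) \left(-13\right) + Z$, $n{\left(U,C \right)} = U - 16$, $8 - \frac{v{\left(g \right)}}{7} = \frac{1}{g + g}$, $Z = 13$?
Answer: $- \frac{52}{43} \approx -1.2093$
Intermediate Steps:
$v{\left(g \right)} = 56 - \frac{7}{2 g}$ ($v{\left(g \right)} = 56 - \frac{7}{g + g} = 56 - \frac{7}{2 g}$)
$n{\left(U,C \right)} = -16 + U$
$S = 52$ ($S = \left(-3\right) \left(-13\right) + 13 = 39 + 13 = 52$)
$\frac{S}{n{\left(-27,v{\left(-1 \right)} \right)}} = \frac{52}{-16 - 27} = \frac{52}{-43} = 52 \left(- \frac{1}{43}\right) = - \frac{52}{43}$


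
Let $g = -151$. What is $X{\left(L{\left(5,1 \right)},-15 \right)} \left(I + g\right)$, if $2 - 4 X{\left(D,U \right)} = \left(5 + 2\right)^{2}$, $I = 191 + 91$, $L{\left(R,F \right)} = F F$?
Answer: $- \frac{6157}{4} \approx -1539.3$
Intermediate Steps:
$L{\left(R,F \right)} = F^{2}$
$I = 282$
$X{\left(D,U \right)} = - \frac{47}{4}$ ($X{\left(D,U \right)} = \frac{1}{2} - \frac{\left(5 + 2\right)^{2}}{4} = \frac{1}{2} - \frac{7^{2}}{4} = \frac{1}{2} - \frac{49}{4} = - \frac{47}{4}$)
$X{\left(L{\left(5,1 \right)},-15 \right)} \left(I + g\right) = - \frac{47 \left(282 - 151\right)}{4} = \left(- \frac{47}{4}\right) 131 = - \frac{6157}{4}$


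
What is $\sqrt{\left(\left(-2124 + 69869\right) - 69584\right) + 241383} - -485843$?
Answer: $485843 + 6 \sqrt{6654} \approx 4.8633 \cdot 10^{5}$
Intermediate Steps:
$\sqrt{\left(\left(-2124 + 69869\right) - 69584\right) + 241383} - -485843 = \sqrt{\left(67745 - 69584\right) + 241383} + 485843 = \sqrt{-1839 + 241383} + 485843 = \sqrt{239544} + 485843 = 6 \sqrt{6654} + 485843 = 485843 + 6 \sqrt{6654}$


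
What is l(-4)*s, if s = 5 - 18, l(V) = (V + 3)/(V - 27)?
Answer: -13/31 ≈ -0.41935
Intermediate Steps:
l(V) = (3 + V)/(-27 + V)
s = -13
l(-4)*s = ((3 - 4)/(-27 - 4))*(-13) = (-1/(-31))*(-13) = -1/31*(-1)*(-13) = (1/31)*(-13) = -13/31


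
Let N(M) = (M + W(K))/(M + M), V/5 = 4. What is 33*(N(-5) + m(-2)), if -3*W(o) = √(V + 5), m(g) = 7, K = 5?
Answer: 253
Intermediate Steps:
V = 20 (V = 5*4 = 20)
W(o) = -5/3 (W(o) = -√(20 + 5)/3 = -√25/3 = -⅓*5 = -5/3)
N(M) = (-5/3 + M)/(2*M) (N(M) = (M - 5/3)/(M + M) = (-5/3 + M)/((2*M)) = (-5/3 + M)*(1/(2*M)) = (-5/3 + M)/(2*M))
33*(N(-5) + m(-2)) = 33*((⅙)*(-5 + 3*(-5))/(-5) + 7) = 33*((⅙)*(-⅕)*(-5 - 15) + 7) = 33*((⅙)*(-⅕)*(-20) + 7) = 33*(⅔ + 7) = 33*(23/3) = 253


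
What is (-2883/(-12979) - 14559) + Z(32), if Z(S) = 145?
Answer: -187076423/12979 ≈ -14414.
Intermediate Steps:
(-2883/(-12979) - 14559) + Z(32) = (-2883/(-12979) - 14559) + 145 = (-2883*(-1/12979) - 14559) + 145 = (2883/12979 - 14559) + 145 = -188958378/12979 + 145 = -187076423/12979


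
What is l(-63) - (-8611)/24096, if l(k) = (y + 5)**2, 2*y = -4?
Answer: 225475/24096 ≈ 9.3574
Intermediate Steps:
y = -2 (y = (1/2)*(-4) = -2)
l(k) = 9 (l(k) = (-2 + 5)**2 = 3**2 = 9)
l(-63) - (-8611)/24096 = 9 - (-8611)/24096 = 9 - 1*(-8611/24096) = 9 + 8611/24096 = 225475/24096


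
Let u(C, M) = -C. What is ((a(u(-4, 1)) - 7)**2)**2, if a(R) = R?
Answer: 81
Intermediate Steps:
((a(u(-4, 1)) - 7)**2)**2 = ((-1*(-4) - 7)**2)**2 = ((4 - 7)**2)**2 = ((-3)**2)**2 = 9**2 = 81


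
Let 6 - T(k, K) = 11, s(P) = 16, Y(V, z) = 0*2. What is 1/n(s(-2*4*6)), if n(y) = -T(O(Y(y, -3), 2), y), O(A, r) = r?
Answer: ⅕ ≈ 0.20000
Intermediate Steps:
Y(V, z) = 0
T(k, K) = -5 (T(k, K) = 6 - 1*11 = 6 - 11 = -5)
n(y) = 5 (n(y) = -1*(-5) = 5)
1/n(s(-2*4*6)) = 1/5 = ⅕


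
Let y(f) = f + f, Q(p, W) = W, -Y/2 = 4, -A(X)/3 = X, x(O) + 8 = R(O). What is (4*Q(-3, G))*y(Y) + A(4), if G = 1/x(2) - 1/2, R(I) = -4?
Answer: 76/3 ≈ 25.333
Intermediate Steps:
x(O) = -12 (x(O) = -8 - 4 = -12)
A(X) = -3*X
G = -7/12 (G = 1/(-12) - 1/2 = 1*(-1/12) - 1*½ = -1/12 - ½ = -7/12 ≈ -0.58333)
Y = -8 (Y = -2*4 = -8)
y(f) = 2*f
(4*Q(-3, G))*y(Y) + A(4) = (4*(-7/12))*(2*(-8)) - 3*4 = -7/3*(-16) - 12 = 112/3 - 12 = 76/3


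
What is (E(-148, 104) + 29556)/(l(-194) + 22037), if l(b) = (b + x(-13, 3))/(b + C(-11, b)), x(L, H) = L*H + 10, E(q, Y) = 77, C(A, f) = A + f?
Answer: 11823567/8792986 ≈ 1.3447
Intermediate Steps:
x(L, H) = 10 + H*L (x(L, H) = H*L + 10 = 10 + H*L)
l(b) = (-29 + b)/(-11 + 2*b) (l(b) = (b + (10 + 3*(-13)))/(b + (-11 + b)) = (b + (10 - 39))/(-11 + 2*b) = (b - 29)/(-11 + 2*b) = (-29 + b)/(-11 + 2*b))
(E(-148, 104) + 29556)/(l(-194) + 22037) = (77 + 29556)/((-29 - 194)/(-11 + 2*(-194)) + 22037) = 29633/(-223/(-11 - 388) + 22037) = 29633/(-223/(-399) + 22037) = 29633/(-1/399*(-223) + 22037) = 29633/(223/399 + 22037) = 29633/(8792986/399) = 29633*(399/8792986) = 11823567/8792986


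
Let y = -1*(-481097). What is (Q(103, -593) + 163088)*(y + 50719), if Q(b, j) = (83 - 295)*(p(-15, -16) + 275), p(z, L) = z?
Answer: 57419109888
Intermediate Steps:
Q(b, j) = -55120 (Q(b, j) = (83 - 295)*(-15 + 275) = -212*260 = -55120)
y = 481097
(Q(103, -593) + 163088)*(y + 50719) = (-55120 + 163088)*(481097 + 50719) = 107968*531816 = 57419109888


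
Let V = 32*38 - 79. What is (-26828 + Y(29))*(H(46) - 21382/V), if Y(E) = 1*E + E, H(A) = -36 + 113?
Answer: -1771290590/1137 ≈ -1.5579e+6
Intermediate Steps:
V = 1137 (V = 1216 - 79 = 1137)
H(A) = 77
Y(E) = 2*E (Y(E) = E + E = 2*E)
(-26828 + Y(29))*(H(46) - 21382/V) = (-26828 + 2*29)*(77 - 21382/1137) = (-26828 + 58)*(77 - 21382*1/1137) = -26770*(77 - 21382/1137) = -26770*66167/1137 = -1771290590/1137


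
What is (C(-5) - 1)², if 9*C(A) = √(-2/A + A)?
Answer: (45 - I*√115)²/2025 ≈ 0.94321 - 0.47661*I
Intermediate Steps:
C(A) = √(A - 2/A)/9 (C(A) = √(-2/A + A)/9 = √(A - 2/A)/9)
(C(-5) - 1)² = (√(-5 - 2/(-5))/9 - 1)² = (√(-5 - 2*(-⅕))/9 - 1)² = (√(-5 + ⅖)/9 - 1)² = (√(-23/5)/9 - 1)² = ((I*√115/5)/9 - 1)² = (I*√115/45 - 1)² = (-1 + I*√115/45)²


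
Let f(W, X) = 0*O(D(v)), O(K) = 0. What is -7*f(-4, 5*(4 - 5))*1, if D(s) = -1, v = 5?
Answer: 0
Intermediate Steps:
f(W, X) = 0 (f(W, X) = 0*0 = 0)
-7*f(-4, 5*(4 - 5))*1 = -7*0*1 = 0*1 = 0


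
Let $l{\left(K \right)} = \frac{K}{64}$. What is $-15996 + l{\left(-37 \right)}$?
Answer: $- \frac{1023781}{64} \approx -15997.0$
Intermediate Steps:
$l{\left(K \right)} = \frac{K}{64}$ ($l{\left(K \right)} = K \frac{1}{64} = \frac{K}{64}$)
$-15996 + l{\left(-37 \right)} = -15996 + \frac{1}{64} \left(-37\right) = -15996 - \frac{37}{64} = - \frac{1023781}{64}$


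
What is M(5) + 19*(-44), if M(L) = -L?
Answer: -841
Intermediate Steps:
M(5) + 19*(-44) = -1*5 + 19*(-44) = -5 - 836 = -841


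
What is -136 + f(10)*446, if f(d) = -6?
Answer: -2812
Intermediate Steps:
-136 + f(10)*446 = -136 - 6*446 = -136 - 2676 = -2812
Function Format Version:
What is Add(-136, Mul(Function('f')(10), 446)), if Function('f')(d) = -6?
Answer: -2812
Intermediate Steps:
Add(-136, Mul(Function('f')(10), 446)) = Add(-136, Mul(-6, 446)) = Add(-136, -2676) = -2812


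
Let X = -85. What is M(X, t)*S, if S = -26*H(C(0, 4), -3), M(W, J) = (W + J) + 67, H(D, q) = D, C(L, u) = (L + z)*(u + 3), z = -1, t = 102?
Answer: 15288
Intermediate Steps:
C(L, u) = (-1 + L)*(3 + u) (C(L, u) = (L - 1)*(u + 3) = (-1 + L)*(3 + u))
M(W, J) = 67 + J + W (M(W, J) = (J + W) + 67 = 67 + J + W)
S = 182 (S = -26*(-3 - 1*4 + 3*0 + 0*4) = -26*(-3 - 4 + 0 + 0) = -26*(-7) = 182)
M(X, t)*S = (67 + 102 - 85)*182 = 84*182 = 15288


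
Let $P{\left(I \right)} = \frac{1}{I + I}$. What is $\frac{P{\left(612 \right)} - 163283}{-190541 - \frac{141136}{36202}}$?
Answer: $\frac{3617636735491}{4221641127816} \approx 0.85693$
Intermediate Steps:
$P{\left(I \right)} = \frac{1}{2 I}$
$\frac{P{\left(612 \right)} - 163283}{-190541 - \frac{141136}{36202}} = \frac{\frac{1}{2 \cdot 612} - 163283}{-190541 - \frac{141136}{36202}} = \frac{\frac{1}{2} \cdot \frac{1}{612} - 163283}{-190541 - \frac{70568}{18101}} = \frac{\frac{1}{1224} - 163283}{-190541 - \frac{70568}{18101}} = - \frac{199858391}{1224 \left(- \frac{3449053209}{18101}\right)} = \left(- \frac{199858391}{1224}\right) \left(- \frac{18101}{3449053209}\right) = \frac{3617636735491}{4221641127816}$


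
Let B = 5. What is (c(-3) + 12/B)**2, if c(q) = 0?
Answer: 144/25 ≈ 5.7600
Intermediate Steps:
(c(-3) + 12/B)**2 = (0 + 12/5)**2 = (12/5)**2 = 144/25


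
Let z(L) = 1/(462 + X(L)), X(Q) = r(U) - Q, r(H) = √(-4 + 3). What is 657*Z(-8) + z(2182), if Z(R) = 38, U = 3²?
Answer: 73859437646/2958401 - I/2958401 ≈ 24966.0 - 3.3802e-7*I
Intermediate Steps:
U = 9
r(H) = I (r(H) = √(-1) = I)
X(Q) = I - Q
z(L) = 1/(462 + I - L) (z(L) = 1/(462 + (I - L)) = 1/(462 + I - L))
657*Z(-8) + z(2182) = 657*38 + 1/(462 + I - 1*2182) = 24966 + 1/(462 + I - 2182) = 24966 + 1/(-1720 + I) = 24966 + (-1720 - I)/2958401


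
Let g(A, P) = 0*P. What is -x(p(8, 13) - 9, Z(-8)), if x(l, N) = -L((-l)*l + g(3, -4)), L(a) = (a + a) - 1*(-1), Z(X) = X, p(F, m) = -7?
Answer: -511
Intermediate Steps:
g(A, P) = 0
L(a) = 1 + 2*a (L(a) = 2*a + 1 = 1 + 2*a)
x(l, N) = -1 + 2*l² (x(l, N) = -(1 + 2*((-l)*l + 0)) = -(1 + 2*(-l² + 0)) = -(1 + 2*(-l²)) = -(1 - 2*l²) = -1 + 2*l²)
-x(p(8, 13) - 9, Z(-8)) = -(-1 + 2*(-7 - 9)²) = -(-1 + 2*(-16)²) = -(-1 + 2*256) = -(-1 + 512) = -1*511 = -511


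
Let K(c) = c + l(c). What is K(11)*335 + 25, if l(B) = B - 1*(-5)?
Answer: 9070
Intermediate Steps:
l(B) = 5 + B (l(B) = B + 5 = 5 + B)
K(c) = 5 + 2*c (K(c) = c + (5 + c) = 5 + 2*c)
K(11)*335 + 25 = (5 + 2*11)*335 + 25 = (5 + 22)*335 + 25 = 27*335 + 25 = 9045 + 25 = 9070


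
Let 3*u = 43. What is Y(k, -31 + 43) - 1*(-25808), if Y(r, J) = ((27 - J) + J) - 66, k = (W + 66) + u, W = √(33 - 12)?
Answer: 25769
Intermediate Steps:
u = 43/3 (u = (⅓)*43 = 43/3 ≈ 14.333)
W = √21 ≈ 4.5826
k = 241/3 + √21 (k = (√21 + 66) + 43/3 = (66 + √21) + 43/3 = 241/3 + √21 ≈ 84.916)
Y(r, J) = -39 (Y(r, J) = 27 - 66 = -39)
Y(k, -31 + 43) - 1*(-25808) = -39 - 1*(-25808) = -39 + 25808 = 25769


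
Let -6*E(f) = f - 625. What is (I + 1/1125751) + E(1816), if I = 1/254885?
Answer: -113914003561823/573874087270 ≈ -198.50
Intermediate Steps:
E(f) = 625/6 - f/6 (E(f) = -(f - 625)/6 = -(-625 + f)/6 = 625/6 - f/6)
I = 1/254885 ≈ 3.9233e-6
(I + 1/1125751) + E(1816) = (1/254885 + 1/1125751) + (625/6 - ⅙*1816) = (1/254885 + 1/1125751) + (625/6 - 908/3) = 1380636/286937043635 - 397/2 = -113914003561823/573874087270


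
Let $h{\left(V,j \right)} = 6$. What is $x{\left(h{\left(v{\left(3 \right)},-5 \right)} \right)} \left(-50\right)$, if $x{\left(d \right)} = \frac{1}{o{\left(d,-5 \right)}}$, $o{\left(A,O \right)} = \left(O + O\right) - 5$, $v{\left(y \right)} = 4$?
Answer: $\frac{10}{3} \approx 3.3333$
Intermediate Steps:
$o{\left(A,O \right)} = -5 + 2 O$ ($o{\left(A,O \right)} = 2 O - 5 = -5 + 2 O$)
$x{\left(d \right)} = - \frac{1}{15}$ ($x{\left(d \right)} = \frac{1}{-5 + 2 \left(-5\right)} = \frac{1}{-5 - 10} = \frac{1}{-15} = - \frac{1}{15}$)
$x{\left(h{\left(v{\left(3 \right)},-5 \right)} \right)} \left(-50\right) = \left(- \frac{1}{15}\right) \left(-50\right) = \frac{10}{3}$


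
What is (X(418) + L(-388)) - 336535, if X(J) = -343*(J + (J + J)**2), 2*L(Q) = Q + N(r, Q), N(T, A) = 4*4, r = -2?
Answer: -240201423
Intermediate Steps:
N(T, A) = 16
L(Q) = 8 + Q/2 (L(Q) = (Q + 16)/2 = (16 + Q)/2 = 8 + Q/2)
X(J) = -1372*J**2 - 343*J (X(J) = -343*(J + (2*J)**2) = -343*(J + 4*J**2) = -1372*J**2 - 343*J)
(X(418) + L(-388)) - 336535 = (-343*418*(1 + 4*418) + (8 + (1/2)*(-388))) - 336535 = (-343*418*(1 + 1672) + (8 - 194)) - 336535 = (-343*418*1673 - 186) - 336535 = (-239864702 - 186) - 336535 = -239864888 - 336535 = -240201423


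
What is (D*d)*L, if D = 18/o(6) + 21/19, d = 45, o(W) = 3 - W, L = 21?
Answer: -87885/19 ≈ -4625.5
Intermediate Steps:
D = -93/19 (D = 18/(3 - 1*6) + 21/19 = 18/(3 - 6) + 21*(1/19) = 18/(-3) + 21/19 = 18*(-⅓) + 21/19 = -6 + 21/19 = -93/19 ≈ -4.8947)
(D*d)*L = -93/19*45*21 = -4185/19*21 = -87885/19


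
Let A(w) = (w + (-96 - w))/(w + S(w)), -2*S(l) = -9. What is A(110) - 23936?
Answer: -5481536/229 ≈ -23937.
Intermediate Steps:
S(l) = 9/2 (S(l) = -1/2*(-9) = 9/2)
A(w) = -96/(9/2 + w) (A(w) = (w + (-96 - w))/(w + 9/2) = -96/(9/2 + w))
A(110) - 23936 = -192/(9 + 2*110) - 23936 = -192/(9 + 220) - 23936 = -192/229 - 23936 = -5481536/229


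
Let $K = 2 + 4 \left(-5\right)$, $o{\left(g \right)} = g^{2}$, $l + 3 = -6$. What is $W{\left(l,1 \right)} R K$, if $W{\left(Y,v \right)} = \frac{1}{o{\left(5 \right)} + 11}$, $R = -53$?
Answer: $\frac{53}{2} \approx 26.5$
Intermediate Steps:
$l = -9$ ($l = -3 - 6 = -9$)
$W{\left(Y,v \right)} = \frac{1}{36}$ ($W{\left(Y,v \right)} = \frac{1}{5^{2} + 11} = \frac{1}{25 + 11} = \frac{1}{36}$)
$K = -18$ ($K = 2 - 20 = -18$)
$W{\left(l,1 \right)} R K = \frac{1}{36} \left(-53\right) \left(-18\right) = \left(- \frac{53}{36}\right) \left(-18\right) = \frac{53}{2}$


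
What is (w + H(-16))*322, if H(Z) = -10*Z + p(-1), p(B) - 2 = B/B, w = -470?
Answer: -98854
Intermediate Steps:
p(B) = 3 (p(B) = 2 + B/B = 2 + 1 = 3)
H(Z) = 3 - 10*Z (H(Z) = -10*Z + 3 = 3 - 10*Z)
(w + H(-16))*322 = (-470 + (3 - 10*(-16)))*322 = (-470 + (3 + 160))*322 = (-470 + 163)*322 = -307*322 = -98854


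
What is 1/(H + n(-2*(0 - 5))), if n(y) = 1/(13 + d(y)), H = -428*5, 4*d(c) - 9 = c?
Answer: -71/151936 ≈ -0.00046730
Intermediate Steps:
d(c) = 9/4 + c/4
H = -2140
n(y) = 1/(61/4 + y/4) (n(y) = 1/(13 + (9/4 + y/4)) = 1/(61/4 + y/4))
1/(H + n(-2*(0 - 5))) = 1/(-2140 + 4/(61 - 2*(0 - 5))) = 1/(-2140 + 4/(61 - 2*(-5))) = 1/(-2140 + 4/(61 + 10)) = 1/(-2140 + 4/71) = 1/(-151936/71) = -71/151936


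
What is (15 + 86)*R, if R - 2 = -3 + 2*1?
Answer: 101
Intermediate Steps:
R = 1 (R = 2 + (-3 + 2*1) = 2 + (-3 + 2) = 2 - 1 = 1)
(15 + 86)*R = (15 + 86)*1 = 101*1 = 101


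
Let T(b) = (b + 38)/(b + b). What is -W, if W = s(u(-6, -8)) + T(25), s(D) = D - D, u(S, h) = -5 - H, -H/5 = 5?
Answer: -63/50 ≈ -1.2600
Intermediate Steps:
H = -25 (H = -5*5 = -25)
u(S, h) = 20 (u(S, h) = -5 - 1*(-25) = -5 + 25 = 20)
s(D) = 0
T(b) = (38 + b)/(2*b) (T(b) = (38 + b)/((2*b)) = (38 + b)*(1/(2*b)) = (38 + b)/(2*b))
W = 63/50 (W = 0 + (1/2)*(38 + 25)/25 = 0 + (1/2)*(1/25)*63 = 0 + 63/50 = 63/50 ≈ 1.2600)
-W = -1*63/50 = -63/50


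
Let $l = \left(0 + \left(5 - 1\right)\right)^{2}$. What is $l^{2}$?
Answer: $256$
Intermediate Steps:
$l = 16$ ($l = \left(0 + 4\right)^{2} = 4^{2} = 16$)
$l^{2} = 16^{2} = 256$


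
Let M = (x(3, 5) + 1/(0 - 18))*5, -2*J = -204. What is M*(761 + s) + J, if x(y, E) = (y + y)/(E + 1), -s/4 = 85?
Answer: 37621/18 ≈ 2090.1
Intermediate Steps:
J = 102 (J = -½*(-204) = 102)
s = -340 (s = -4*85 = -340)
x(y, E) = 2*y/(1 + E) (x(y, E) = (2*y)/(1 + E) = 2*y/(1 + E))
M = 85/18 (M = (2*3/(1 + 5) + 1/(0 - 18))*5 = (2*3/6 + 1/(-18))*5 = (2*3*(⅙) - 1/18)*5 = (1 - 1/18)*5 = (17/18)*5 = 85/18 ≈ 4.7222)
M*(761 + s) + J = 85*(761 - 340)/18 + 102 = (85/18)*421 + 102 = 35785/18 + 102 = 37621/18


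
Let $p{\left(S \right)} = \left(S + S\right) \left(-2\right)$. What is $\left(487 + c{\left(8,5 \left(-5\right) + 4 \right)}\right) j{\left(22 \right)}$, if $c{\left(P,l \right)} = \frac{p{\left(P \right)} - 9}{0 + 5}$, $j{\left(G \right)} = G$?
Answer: $\frac{52668}{5} \approx 10534.0$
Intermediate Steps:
$p{\left(S \right)} = - 4 S$ ($p{\left(S \right)} = 2 S \left(-2\right) = - 4 S$)
$c{\left(P,l \right)} = - \frac{9}{5} - \frac{4 P}{5}$ ($c{\left(P,l \right)} = \frac{- 4 P - 9}{0 + 5} = \frac{-9 - 4 P}{5} = \left(-9 - 4 P\right) \frac{1}{5} = - \frac{9}{5} - \frac{4 P}{5}$)
$\left(487 + c{\left(8,5 \left(-5\right) + 4 \right)}\right) j{\left(22 \right)} = \left(487 - \frac{41}{5}\right) 22 = \frac{2394}{5} \cdot 22 = \frac{52668}{5}$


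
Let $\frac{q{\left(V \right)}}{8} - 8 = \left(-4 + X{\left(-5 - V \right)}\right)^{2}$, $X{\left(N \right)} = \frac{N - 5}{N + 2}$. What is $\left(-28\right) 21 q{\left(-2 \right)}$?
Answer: $-112896$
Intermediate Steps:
$X{\left(N \right)} = \frac{-5 + N}{2 + N}$
$q{\left(V \right)} = 64 + 8 \left(-4 + \frac{-10 - V}{-3 - V}\right)^{2}$ ($q{\left(V \right)} = 64 + 8 \left(-4 + \frac{-5 - \left(5 + V\right)}{2 - \left(5 + V\right)}\right)^{2} = 64 + 8 \left(-4 + \frac{-10 - V}{-3 - V}\right)^{2}$)
$\left(-28\right) 21 q{\left(-2 \right)} = \left(-28\right) 21 \frac{8 \left(76 + 17 \left(-2\right)^{2} + 60 \left(-2\right)\right)}{9 + \left(-2\right)^{2} + 6 \left(-2\right)} = - 588 \frac{8 \left(76 + 17 \cdot 4 - 120\right)}{9 + 4 - 12} = - 588 \frac{8 \left(76 + 68 - 120\right)}{1} = - 588 \cdot 8 \cdot 1 \cdot 24 = \left(-588\right) 192 = -112896$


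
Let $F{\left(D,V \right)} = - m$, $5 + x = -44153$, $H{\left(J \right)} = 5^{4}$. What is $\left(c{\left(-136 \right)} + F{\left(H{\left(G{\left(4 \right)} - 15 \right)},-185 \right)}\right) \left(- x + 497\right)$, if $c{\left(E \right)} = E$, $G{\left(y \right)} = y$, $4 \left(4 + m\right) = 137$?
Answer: $- \frac{29695575}{4} \approx -7.4239 \cdot 10^{6}$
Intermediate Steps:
$m = \frac{121}{4}$ ($m = -4 + \frac{1}{4} \cdot 137 = -4 + \frac{137}{4} = \frac{121}{4} \approx 30.25$)
$H{\left(J \right)} = 625$
$x = -44158$ ($x = -5 - 44153 = -44158$)
$F{\left(D,V \right)} = - \frac{121}{4}$ ($F{\left(D,V \right)} = \left(-1\right) \frac{121}{4} = - \frac{121}{4}$)
$\left(c{\left(-136 \right)} + F{\left(H{\left(G{\left(4 \right)} - 15 \right)},-185 \right)}\right) \left(- x + 497\right) = \left(-136 - \frac{121}{4}\right) \left(\left(-1\right) \left(-44158\right) + 497\right) = - \frac{665 \left(44158 + 497\right)}{4} = \left(- \frac{665}{4}\right) 44655 = - \frac{29695575}{4}$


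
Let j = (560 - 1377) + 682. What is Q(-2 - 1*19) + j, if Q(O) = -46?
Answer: -181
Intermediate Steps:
j = -135 (j = -817 + 682 = -135)
Q(-2 - 1*19) + j = -46 - 135 = -181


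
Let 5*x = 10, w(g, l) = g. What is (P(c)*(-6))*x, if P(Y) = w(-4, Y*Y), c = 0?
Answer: 48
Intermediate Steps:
P(Y) = -4
x = 2 (x = (⅕)*10 = 2)
(P(c)*(-6))*x = -4*(-6)*2 = 24*2 = 48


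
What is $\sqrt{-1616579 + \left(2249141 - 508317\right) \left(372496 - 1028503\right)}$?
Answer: $i \sqrt{1141994346347} \approx 1.0686 \cdot 10^{6} i$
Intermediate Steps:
$\sqrt{-1616579 + \left(2249141 - 508317\right) \left(372496 - 1028503\right)} = \sqrt{-1616579 + 1740824 \left(-656007\right)} = \sqrt{-1616579 - 1141992729768} = \sqrt{-1141994346347} = i \sqrt{1141994346347}$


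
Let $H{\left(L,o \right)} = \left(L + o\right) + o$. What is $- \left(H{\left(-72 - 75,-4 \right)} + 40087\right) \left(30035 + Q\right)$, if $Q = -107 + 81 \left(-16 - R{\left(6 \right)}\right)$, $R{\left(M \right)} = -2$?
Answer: $-1149802008$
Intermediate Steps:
$H{\left(L,o \right)} = L + 2 o$
$Q = -1241$ ($Q = -107 + 81 \left(-16 - -2\right) = -107 + 81 \left(-16 + 2\right) = -107 + 81 \left(-14\right) = -107 - 1134 = -1241$)
$- \left(H{\left(-72 - 75,-4 \right)} + 40087\right) \left(30035 + Q\right) = - \left(\left(\left(-72 - 75\right) + 2 \left(-4\right)\right) + 40087\right) \left(30035 - 1241\right) = - \left(\left(\left(-72 - 75\right) - 8\right) + 40087\right) 28794 = - \left(\left(-147 - 8\right) + 40087\right) 28794 = - \left(-155 + 40087\right) 28794 = - 39932 \cdot 28794 = \left(-1\right) 1149802008 = -1149802008$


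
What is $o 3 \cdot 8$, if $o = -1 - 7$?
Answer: $-192$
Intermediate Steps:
$o = -8$
$o 3 \cdot 8 = \left(-8\right) 3 \cdot 8 = \left(-24\right) 8 = -192$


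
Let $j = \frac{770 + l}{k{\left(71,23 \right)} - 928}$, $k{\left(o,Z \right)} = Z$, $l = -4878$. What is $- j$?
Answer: $- \frac{4108}{905} \approx -4.5392$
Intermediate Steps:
$j = \frac{4108}{905}$ ($j = \frac{770 - 4878}{23 - 928} = - \frac{4108}{-905} = \left(-4108\right) \left(- \frac{1}{905}\right) = \frac{4108}{905} \approx 4.5392$)
$- j = \left(-1\right) \frac{4108}{905} = - \frac{4108}{905}$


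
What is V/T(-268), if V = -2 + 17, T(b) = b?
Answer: -15/268 ≈ -0.055970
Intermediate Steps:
V = 15
V/T(-268) = 15/(-268) = -1/268*15 = -15/268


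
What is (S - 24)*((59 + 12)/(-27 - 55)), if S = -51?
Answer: 5325/82 ≈ 64.939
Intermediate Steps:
(S - 24)*((59 + 12)/(-27 - 55)) = (-51 - 24)*((59 + 12)/(-27 - 55)) = -5325/(-82) = -5325*(-1)/82 = -75*(-71/82) = 5325/82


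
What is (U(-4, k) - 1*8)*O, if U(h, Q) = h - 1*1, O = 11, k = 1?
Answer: -143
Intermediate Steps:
U(h, Q) = -1 + h (U(h, Q) = h - 1 = -1 + h)
(U(-4, k) - 1*8)*O = ((-1 - 4) - 1*8)*11 = (-5 - 8)*11 = -13*11 = -143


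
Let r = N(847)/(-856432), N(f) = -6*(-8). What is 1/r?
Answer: -53527/3 ≈ -17842.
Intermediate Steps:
N(f) = 48
r = -3/53527 (r = 48/(-856432) = 48*(-1/856432) = -3/53527 ≈ -5.6046e-5)
1/r = 1/(-3/53527) = -53527/3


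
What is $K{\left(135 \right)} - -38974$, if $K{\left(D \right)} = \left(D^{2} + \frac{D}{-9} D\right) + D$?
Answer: $55309$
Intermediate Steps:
$K{\left(D \right)} = D + \frac{8 D^{2}}{9}$ ($K{\left(D \right)} = \left(D^{2} + D \left(- \frac{1}{9}\right) D\right) + D = \left(D^{2} + - \frac{D}{9} D\right) + D = \left(D^{2} - \frac{D^{2}}{9}\right) + D = \frac{8 D^{2}}{9} + D = D + \frac{8 D^{2}}{9}$)
$K{\left(135 \right)} - -38974 = \frac{1}{9} \cdot 135 \left(9 + 8 \cdot 135\right) - -38974 = \frac{1}{9} \cdot 135 \left(9 + 1080\right) + 38974 = \frac{1}{9} \cdot 135 \cdot 1089 + 38974 = 16335 + 38974 = 55309$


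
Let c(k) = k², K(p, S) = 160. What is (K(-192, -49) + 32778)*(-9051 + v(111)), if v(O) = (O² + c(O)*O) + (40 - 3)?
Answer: 45155955844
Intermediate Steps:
v(O) = 37 + O² + O³ (v(O) = (O² + O²*O) + (40 - 3) = (O² + O³) + 37 = 37 + O² + O³)
(K(-192, -49) + 32778)*(-9051 + v(111)) = (160 + 32778)*(-9051 + (37 + 111² + 111³)) = 32938*(-9051 + (37 + 12321 + 1367631)) = 32938*(-9051 + 1379989) = 32938*1370938 = 45155955844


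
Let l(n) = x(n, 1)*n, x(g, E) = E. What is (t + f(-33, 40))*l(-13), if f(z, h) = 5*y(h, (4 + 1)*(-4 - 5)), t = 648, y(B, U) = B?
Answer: -11024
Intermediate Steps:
f(z, h) = 5*h
l(n) = n (l(n) = 1*n = n)
(t + f(-33, 40))*l(-13) = (648 + 5*40)*(-13) = (648 + 200)*(-13) = 848*(-13) = -11024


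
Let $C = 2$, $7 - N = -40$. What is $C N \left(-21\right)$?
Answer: $-1974$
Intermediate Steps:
$N = 47$ ($N = 7 - -40 = 7 + 40 = 47$)
$C N \left(-21\right) = 2 \cdot 47 \left(-21\right) = 94 \left(-21\right) = -1974$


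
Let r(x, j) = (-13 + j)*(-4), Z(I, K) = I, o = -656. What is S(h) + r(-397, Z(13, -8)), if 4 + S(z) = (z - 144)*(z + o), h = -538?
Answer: 814304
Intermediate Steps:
r(x, j) = 52 - 4*j
S(z) = -4 + (-656 + z)*(-144 + z) (S(z) = -4 + (z - 144)*(z - 656) = -4 + (-144 + z)*(-656 + z) = -4 + (-656 + z)*(-144 + z))
S(h) + r(-397, Z(13, -8)) = (94460 + (-538)² - 800*(-538)) + (52 - 4*13) = (94460 + 289444 + 430400) + (52 - 52) = 814304 + 0 = 814304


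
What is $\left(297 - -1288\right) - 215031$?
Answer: $-213446$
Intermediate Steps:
$\left(297 - -1288\right) - 215031 = \left(297 + 1288\right) - 215031 = 1585 - 215031 = -213446$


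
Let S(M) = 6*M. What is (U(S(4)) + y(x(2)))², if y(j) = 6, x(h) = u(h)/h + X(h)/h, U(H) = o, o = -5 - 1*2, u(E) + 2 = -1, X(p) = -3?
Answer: 1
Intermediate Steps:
u(E) = -3 (u(E) = -2 - 1 = -3)
o = -7 (o = -5 - 2 = -7)
U(H) = -7
x(h) = -6/h (x(h) = -3/h - 3/h = -6/h)
(U(S(4)) + y(x(2)))² = (-7 + 6)² = (-1)² = 1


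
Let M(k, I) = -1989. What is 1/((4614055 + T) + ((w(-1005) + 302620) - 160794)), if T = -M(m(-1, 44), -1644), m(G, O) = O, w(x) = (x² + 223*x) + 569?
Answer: 1/5544349 ≈ 1.8036e-7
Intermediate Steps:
w(x) = 569 + x² + 223*x
T = 1989 (T = -1*(-1989) = 1989)
1/((4614055 + T) + ((w(-1005) + 302620) - 160794)) = 1/((4614055 + 1989) + (((569 + (-1005)² + 223*(-1005)) + 302620) - 160794)) = 1/(4616044 + (((569 + 1010025 - 224115) + 302620) - 160794)) = 1/(4616044 + ((786479 + 302620) - 160794)) = 1/(4616044 + (1089099 - 160794)) = 1/(4616044 + 928305) = 1/5544349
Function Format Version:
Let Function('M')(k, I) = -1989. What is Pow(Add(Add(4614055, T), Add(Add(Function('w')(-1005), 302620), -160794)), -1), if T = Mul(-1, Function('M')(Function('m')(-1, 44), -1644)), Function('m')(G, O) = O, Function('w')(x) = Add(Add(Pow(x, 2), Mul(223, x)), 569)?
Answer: Rational(1, 5544349) ≈ 1.8036e-7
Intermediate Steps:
Function('w')(x) = Add(569, Pow(x, 2), Mul(223, x))
T = 1989 (T = Mul(-1, -1989) = 1989)
Pow(Add(Add(4614055, T), Add(Add(Function('w')(-1005), 302620), -160794)), -1) = Pow(Add(Add(4614055, 1989), Add(Add(Add(569, Pow(-1005, 2), Mul(223, -1005)), 302620), -160794)), -1) = Pow(Add(4616044, Add(Add(Add(569, 1010025, -224115), 302620), -160794)), -1) = Pow(Add(4616044, Add(Add(786479, 302620), -160794)), -1) = Pow(Add(4616044, Add(1089099, -160794)), -1) = Pow(Add(4616044, 928305), -1) = Pow(5544349, -1) = Rational(1, 5544349)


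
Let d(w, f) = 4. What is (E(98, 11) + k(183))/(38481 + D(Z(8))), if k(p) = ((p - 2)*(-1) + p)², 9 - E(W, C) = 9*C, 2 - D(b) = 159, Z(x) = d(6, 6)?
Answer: -43/19162 ≈ -0.0022440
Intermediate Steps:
Z(x) = 4
D(b) = -157 (D(b) = 2 - 1*159 = 2 - 159 = -157)
E(W, C) = 9 - 9*C
k(p) = 4 (k(p) = ((-2 + p)*(-1) + p)² = ((2 - p) + p)² = 2² = 4)
(E(98, 11) + k(183))/(38481 + D(Z(8))) = ((9 - 9*11) + 4)/(38481 - 157) = ((9 - 99) + 4)/38324 = (-90 + 4)*(1/38324) = -86*1/38324 = -43/19162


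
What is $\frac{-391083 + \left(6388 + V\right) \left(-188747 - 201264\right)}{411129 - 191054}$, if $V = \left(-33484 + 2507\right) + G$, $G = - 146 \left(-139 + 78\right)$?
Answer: $\frac{1223230286}{44015} \approx 27791.0$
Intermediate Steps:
$G = 8906$ ($G = \left(-146\right) \left(-61\right) = 8906$)
$V = -22071$ ($V = \left(-33484 + 2507\right) + 8906 = -30977 + 8906 = -22071$)
$\frac{-391083 + \left(6388 + V\right) \left(-188747 - 201264\right)}{411129 - 191054} = \frac{-391083 + \left(6388 - 22071\right) \left(-188747 - 201264\right)}{411129 - 191054} = \frac{-391083 - -6116542513}{220075} = \left(-391083 + 6116542513\right) \frac{1}{220075} = 6116151430 \cdot \frac{1}{220075} = \frac{1223230286}{44015}$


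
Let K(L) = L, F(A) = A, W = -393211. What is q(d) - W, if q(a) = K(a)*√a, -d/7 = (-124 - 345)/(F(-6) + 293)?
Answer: 393211 + 469*√19229/1681 ≈ 3.9325e+5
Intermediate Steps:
d = 469/41 (d = -7*(-124 - 345)/(-6 + 293) = -(-3283)/287 = -7*(-67/41) = 469/41 ≈ 11.439)
q(a) = a^(3/2) (q(a) = a*√a = a^(3/2))
q(d) - W = (469/41)^(3/2) - 1*(-393211) = 469*√19229/1681 + 393211 = 393211 + 469*√19229/1681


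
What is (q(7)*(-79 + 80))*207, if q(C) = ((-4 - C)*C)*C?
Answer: -111573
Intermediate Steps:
q(C) = C²*(-4 - C) (q(C) = (C*(-4 - C))*C = C²*(-4 - C))
(q(7)*(-79 + 80))*207 = ((7²*(-4 - 1*7))*(-79 + 80))*207 = ((49*(-4 - 7))*1)*207 = ((49*(-11))*1)*207 = -539*1*207 = -539*207 = -111573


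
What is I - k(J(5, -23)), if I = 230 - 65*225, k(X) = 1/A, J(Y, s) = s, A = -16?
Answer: -230319/16 ≈ -14395.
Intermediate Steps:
k(X) = -1/16 (k(X) = 1/(-16) = -1/16)
I = -14395 (I = 230 - 14625 = -14395)
I - k(J(5, -23)) = -14395 - 1*(-1/16) = -14395 + 1/16 = -230319/16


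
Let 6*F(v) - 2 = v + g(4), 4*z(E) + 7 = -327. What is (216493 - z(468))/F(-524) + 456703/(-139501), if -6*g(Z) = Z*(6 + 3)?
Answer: -60505656381/24552176 ≈ -2464.4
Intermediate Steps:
g(Z) = -3*Z/2 (g(Z) = -Z*(6 + 3)/6 = -Z*9/6 = -3*Z/2)
z(E) = -167/2 (z(E) = -7/4 + (¼)*(-327) = -7/4 - 327/4 = -167/2)
F(v) = -⅔ + v/6 (F(v) = ⅓ + (v - 3/2*4)/6 = ⅓ + (v - 6)/6 = ⅓ + (-6 + v)/6 = ⅓ + (-1 + v/6) = -⅔ + v/6)
(216493 - z(468))/F(-524) + 456703/(-139501) = (216493 - 1*(-167/2))/(-⅔ + (⅙)*(-524)) + 456703/(-139501) = (216493 + 167/2)/(-⅔ - 262/3) + 456703*(-1/139501) = (433153/2)/(-88) - 456703/139501 = (433153/2)*(-1/88) - 456703/139501 = -433153/176 - 456703/139501 = -60505656381/24552176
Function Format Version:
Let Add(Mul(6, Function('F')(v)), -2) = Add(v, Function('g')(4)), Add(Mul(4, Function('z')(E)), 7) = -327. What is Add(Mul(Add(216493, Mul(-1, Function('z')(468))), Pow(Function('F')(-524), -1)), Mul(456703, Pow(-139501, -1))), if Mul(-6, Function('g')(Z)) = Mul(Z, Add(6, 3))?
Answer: Rational(-60505656381, 24552176) ≈ -2464.4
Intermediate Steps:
Function('g')(Z) = Mul(Rational(-3, 2), Z) (Function('g')(Z) = Mul(Rational(-1, 6), Mul(Z, Add(6, 3))) = Mul(Rational(-1, 6), Mul(Z, 9)) = Mul(Rational(-1, 6), Mul(9, Z)) = Mul(Rational(-3, 2), Z))
Function('z')(E) = Rational(-167, 2) (Function('z')(E) = Add(Rational(-7, 4), Mul(Rational(1, 4), -327)) = Add(Rational(-7, 4), Rational(-327, 4)) = Rational(-167, 2))
Function('F')(v) = Add(Rational(-2, 3), Mul(Rational(1, 6), v)) (Function('F')(v) = Add(Rational(1, 3), Mul(Rational(1, 6), Add(v, Mul(Rational(-3, 2), 4)))) = Add(Rational(1, 3), Mul(Rational(1, 6), Add(v, -6))) = Add(Rational(1, 3), Mul(Rational(1, 6), Add(-6, v))) = Add(Rational(1, 3), Add(-1, Mul(Rational(1, 6), v))) = Add(Rational(-2, 3), Mul(Rational(1, 6), v)))
Add(Mul(Add(216493, Mul(-1, Function('z')(468))), Pow(Function('F')(-524), -1)), Mul(456703, Pow(-139501, -1))) = Add(Mul(Add(216493, Mul(-1, Rational(-167, 2))), Pow(Add(Rational(-2, 3), Mul(Rational(1, 6), -524)), -1)), Mul(456703, Pow(-139501, -1))) = Add(Mul(Add(216493, Rational(167, 2)), Pow(Add(Rational(-2, 3), Rational(-262, 3)), -1)), Mul(456703, Rational(-1, 139501))) = Add(Mul(Rational(433153, 2), Pow(-88, -1)), Rational(-456703, 139501)) = Add(Mul(Rational(433153, 2), Rational(-1, 88)), Rational(-456703, 139501)) = Add(Rational(-433153, 176), Rational(-456703, 139501)) = Rational(-60505656381, 24552176)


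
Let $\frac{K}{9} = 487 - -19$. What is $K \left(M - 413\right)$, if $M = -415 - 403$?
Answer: $-5605974$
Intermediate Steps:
$K = 4554$ ($K = 9 \left(487 - -19\right) = 9 \left(487 + 19\right) = 9 \cdot 506 = 4554$)
$M = -818$ ($M = -415 - 403 = -818$)
$K \left(M - 413\right) = 4554 \left(-818 - 413\right) = 4554 \left(-1231\right) = -5605974$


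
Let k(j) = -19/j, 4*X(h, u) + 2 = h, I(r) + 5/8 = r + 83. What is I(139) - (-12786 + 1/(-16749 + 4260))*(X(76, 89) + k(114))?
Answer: 70327470257/299736 ≈ 2.3463e+5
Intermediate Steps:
I(r) = 659/8 + r (I(r) = -5/8 + (r + 83) = -5/8 + (83 + r) = 659/8 + r)
X(h, u) = -½ + h/4
I(139) - (-12786 + 1/(-16749 + 4260))*(X(76, 89) + k(114)) = (659/8 + 139) - (-12786 + 1/(-16749 + 4260))*((-½ + (¼)*76) - 19/114) = 1771/8 - (-12786 + 1/(-12489))*((-½ + 19) - 19*1/114) = 1771/8 - (-12786 - 1/12489)*(37/2 - ⅙) = 1771/8 - (-159684355)*55/(12489*3) = 1771/8 - 1*(-8782639525/37467) = 1771/8 + 8782639525/37467 = 70327470257/299736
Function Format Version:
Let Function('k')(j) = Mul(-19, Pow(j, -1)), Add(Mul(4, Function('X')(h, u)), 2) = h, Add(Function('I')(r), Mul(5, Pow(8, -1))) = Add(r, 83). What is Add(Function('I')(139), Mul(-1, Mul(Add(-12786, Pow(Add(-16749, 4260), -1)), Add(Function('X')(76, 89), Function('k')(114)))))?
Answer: Rational(70327470257, 299736) ≈ 2.3463e+5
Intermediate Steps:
Function('I')(r) = Add(Rational(659, 8), r) (Function('I')(r) = Add(Rational(-5, 8), Add(r, 83)) = Add(Rational(-5, 8), Add(83, r)) = Add(Rational(659, 8), r))
Function('X')(h, u) = Add(Rational(-1, 2), Mul(Rational(1, 4), h))
Add(Function('I')(139), Mul(-1, Mul(Add(-12786, Pow(Add(-16749, 4260), -1)), Add(Function('X')(76, 89), Function('k')(114))))) = Add(Add(Rational(659, 8), 139), Mul(-1, Mul(Add(-12786, Pow(Add(-16749, 4260), -1)), Add(Add(Rational(-1, 2), Mul(Rational(1, 4), 76)), Mul(-19, Pow(114, -1)))))) = Add(Rational(1771, 8), Mul(-1, Mul(Add(-12786, Pow(-12489, -1)), Add(Add(Rational(-1, 2), 19), Mul(-19, Rational(1, 114)))))) = Add(Rational(1771, 8), Mul(-1, Mul(Add(-12786, Rational(-1, 12489)), Add(Rational(37, 2), Rational(-1, 6))))) = Add(Rational(1771, 8), Mul(-1, Mul(Rational(-159684355, 12489), Rational(55, 3)))) = Add(Rational(1771, 8), Mul(-1, Rational(-8782639525, 37467))) = Add(Rational(1771, 8), Rational(8782639525, 37467)) = Rational(70327470257, 299736)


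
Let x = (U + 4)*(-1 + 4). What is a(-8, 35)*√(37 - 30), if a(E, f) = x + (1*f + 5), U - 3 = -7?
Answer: 40*√7 ≈ 105.83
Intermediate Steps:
U = -4 (U = 3 - 7 = -4)
x = 0 (x = (-4 + 4)*(-1 + 4) = 0*3 = 0)
a(E, f) = 5 + f (a(E, f) = 0 + (1*f + 5) = 0 + (f + 5) = 0 + (5 + f) = 5 + f)
a(-8, 35)*√(37 - 30) = (5 + 35)*√(37 - 30) = 40*√7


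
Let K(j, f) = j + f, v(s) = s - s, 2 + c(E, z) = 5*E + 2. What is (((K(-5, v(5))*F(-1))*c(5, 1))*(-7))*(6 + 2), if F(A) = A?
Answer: -7000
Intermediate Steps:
c(E, z) = 5*E (c(E, z) = -2 + (5*E + 2) = -2 + (2 + 5*E) = 5*E)
v(s) = 0
K(j, f) = f + j
(((K(-5, v(5))*F(-1))*c(5, 1))*(-7))*(6 + 2) = ((((0 - 5)*(-1))*(5*5))*(-7))*(6 + 2) = ((-5*(-1)*25)*(-7))*8 = ((5*25)*(-7))*8 = (125*(-7))*8 = -875*8 = -7000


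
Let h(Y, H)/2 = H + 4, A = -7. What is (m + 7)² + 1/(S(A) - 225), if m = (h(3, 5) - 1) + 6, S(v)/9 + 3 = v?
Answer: 283499/315 ≈ 900.00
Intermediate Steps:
h(Y, H) = 8 + 2*H (h(Y, H) = 2*(H + 4) = 2*(4 + H) = 8 + 2*H)
S(v) = -27 + 9*v
m = 23 (m = ((8 + 2*5) - 1) + 6 = ((8 + 10) - 1) + 6 = (18 - 1) + 6 = 17 + 6 = 23)
(m + 7)² + 1/(S(A) - 225) = (23 + 7)² + 1/((-27 + 9*(-7)) - 225) = 30² + 1/((-27 - 63) - 225) = 900 + 1/(-90 - 225) = 900 + 1/(-315) = 900 - 1/315 = 283499/315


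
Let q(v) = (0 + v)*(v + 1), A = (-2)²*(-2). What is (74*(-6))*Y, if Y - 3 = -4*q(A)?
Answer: 98124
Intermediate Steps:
A = -8 (A = 4*(-2) = -8)
q(v) = v*(1 + v)
Y = -221 (Y = 3 - (-32)*(1 - 8) = 3 - (-32)*(-7) = 3 - 4*56 = 3 - 224 = -221)
(74*(-6))*Y = (74*(-6))*(-221) = -444*(-221) = 98124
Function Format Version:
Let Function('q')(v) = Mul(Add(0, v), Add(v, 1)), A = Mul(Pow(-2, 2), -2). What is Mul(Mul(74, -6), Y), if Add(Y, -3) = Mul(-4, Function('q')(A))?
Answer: 98124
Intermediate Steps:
A = -8 (A = Mul(4, -2) = -8)
Function('q')(v) = Mul(v, Add(1, v))
Y = -221 (Y = Add(3, Mul(-4, Mul(-8, Add(1, -8)))) = Add(3, Mul(-4, Mul(-8, -7))) = Add(3, Mul(-4, 56)) = Add(3, -224) = -221)
Mul(Mul(74, -6), Y) = Mul(Mul(74, -6), -221) = Mul(-444, -221) = 98124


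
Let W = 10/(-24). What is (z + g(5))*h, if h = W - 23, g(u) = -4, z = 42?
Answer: -5339/6 ≈ -889.83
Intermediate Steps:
W = -5/12 (W = 10*(-1/24) = -5/12 ≈ -0.41667)
h = -281/12 (h = -5/12 - 23 = -281/12 ≈ -23.417)
(z + g(5))*h = (42 - 4)*(-281/12) = 38*(-281/12) = -5339/6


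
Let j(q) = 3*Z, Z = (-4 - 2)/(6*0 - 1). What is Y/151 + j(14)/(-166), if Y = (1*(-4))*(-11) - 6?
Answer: 1795/12533 ≈ 0.14322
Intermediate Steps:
Z = 6 (Z = -6/(0 - 1) = -6/(-1) = -6*(-1) = 6)
Y = 38 (Y = -4*(-11) - 6 = 44 - 6 = 38)
j(q) = 18 (j(q) = 3*6 = 18)
Y/151 + j(14)/(-166) = 38/151 + 18/(-166) = 38*(1/151) + 18*(-1/166) = 38/151 - 9/83 = 1795/12533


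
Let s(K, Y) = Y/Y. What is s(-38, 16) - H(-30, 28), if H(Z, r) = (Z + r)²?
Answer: -3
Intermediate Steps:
s(K, Y) = 1
s(-38, 16) - H(-30, 28) = 1 - (-30 + 28)² = 1 - 1*(-2)² = 1 - 1*4 = 1 - 4 = -3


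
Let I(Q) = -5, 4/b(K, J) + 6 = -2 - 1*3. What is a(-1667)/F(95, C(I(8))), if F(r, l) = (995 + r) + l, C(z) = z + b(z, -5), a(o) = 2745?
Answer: 10065/3977 ≈ 2.5308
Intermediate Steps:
b(K, J) = -4/11 (b(K, J) = 4/(-6 + (-2 - 1*3)) = 4/(-6 + (-2 - 3)) = 4/(-6 - 5) = 4/(-11) = 4*(-1/11) = -4/11)
C(z) = -4/11 + z (C(z) = z - 4/11 = -4/11 + z)
F(r, l) = 995 + l + r
a(-1667)/F(95, C(I(8))) = 2745/(995 + (-4/11 - 5) + 95) = 2745/(995 - 59/11 + 95) = 2745/(11931/11) = 2745*(11/11931) = 10065/3977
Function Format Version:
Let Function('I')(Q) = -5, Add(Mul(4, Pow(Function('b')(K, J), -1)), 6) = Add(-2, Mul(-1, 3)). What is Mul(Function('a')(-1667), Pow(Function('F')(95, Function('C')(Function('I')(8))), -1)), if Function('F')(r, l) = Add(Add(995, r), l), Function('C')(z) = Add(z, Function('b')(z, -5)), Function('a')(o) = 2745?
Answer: Rational(10065, 3977) ≈ 2.5308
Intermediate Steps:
Function('b')(K, J) = Rational(-4, 11) (Function('b')(K, J) = Mul(4, Pow(Add(-6, Add(-2, Mul(-1, 3))), -1)) = Mul(4, Pow(Add(-6, Add(-2, -3)), -1)) = Mul(4, Pow(Add(-6, -5), -1)) = Mul(4, Pow(-11, -1)) = Mul(4, Rational(-1, 11)) = Rational(-4, 11))
Function('C')(z) = Add(Rational(-4, 11), z) (Function('C')(z) = Add(z, Rational(-4, 11)) = Add(Rational(-4, 11), z))
Function('F')(r, l) = Add(995, l, r)
Mul(Function('a')(-1667), Pow(Function('F')(95, Function('C')(Function('I')(8))), -1)) = Mul(2745, Pow(Add(995, Add(Rational(-4, 11), -5), 95), -1)) = Mul(2745, Pow(Add(995, Rational(-59, 11), 95), -1)) = Mul(2745, Pow(Rational(11931, 11), -1)) = Mul(2745, Rational(11, 11931)) = Rational(10065, 3977)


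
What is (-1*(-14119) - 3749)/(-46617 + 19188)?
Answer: -10370/27429 ≈ -0.37807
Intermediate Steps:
(-1*(-14119) - 3749)/(-46617 + 19188) = (14119 - 3749)/(-27429) = 10370*(-1/27429) = -10370/27429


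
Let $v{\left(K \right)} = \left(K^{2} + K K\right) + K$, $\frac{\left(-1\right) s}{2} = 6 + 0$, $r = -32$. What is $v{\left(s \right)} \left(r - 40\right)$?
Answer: $-19872$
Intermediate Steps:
$s = -12$ ($s = - 2 \left(6 + 0\right) = \left(-2\right) 6 = -12$)
$v{\left(K \right)} = K + 2 K^{2}$ ($v{\left(K \right)} = \left(K^{2} + K^{2}\right) + K = 2 K^{2} + K = K + 2 K^{2}$)
$v{\left(s \right)} \left(r - 40\right) = - 12 \left(1 + 2 \left(-12\right)\right) \left(-32 - 40\right) = - 12 \left(1 - 24\right) \left(-72\right) = \left(-12\right) \left(-23\right) \left(-72\right) = 276 \left(-72\right) = -19872$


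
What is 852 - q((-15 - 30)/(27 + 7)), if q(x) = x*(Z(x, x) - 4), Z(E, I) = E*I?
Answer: 33370053/39304 ≈ 849.02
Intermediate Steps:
q(x) = x*(-4 + x**2) (q(x) = x*(x*x - 4) = x*(x**2 - 4) = x*(-4 + x**2))
852 - q((-15 - 30)/(27 + 7)) = 852 - (-15 - 30)/(27 + 7)*(-4 + ((-15 - 30)/(27 + 7))**2) = 852 - (-45/34)*(-4 + (-45/34)**2) = 852 - (-45*1/34)*(-4 + (-45*1/34)**2) = 852 - (-45)*(-4 + (-45/34)**2)/34 = 852 - (-45)*(-4 + 2025/1156)/34 = 852 - (-45)*(-2599)/(34*1156) = 852 - 1*116955/39304 = 852 - 116955/39304 = 33370053/39304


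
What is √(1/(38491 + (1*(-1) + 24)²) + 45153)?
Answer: √17187042445055/19510 ≈ 212.49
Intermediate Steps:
√(1/(38491 + (1*(-1) + 24)²) + 45153) = √(1/(38491 + (-1 + 24)²) + 45153) = √(1/(38491 + 23²) + 45153) = √(1/(38491 + 529) + 45153) = √(1/39020 + 45153) = √(1761870061/39020) = √17187042445055/19510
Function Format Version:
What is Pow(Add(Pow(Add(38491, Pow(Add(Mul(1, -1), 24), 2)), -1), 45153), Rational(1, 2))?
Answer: Mul(Rational(1, 19510), Pow(17187042445055, Rational(1, 2))) ≈ 212.49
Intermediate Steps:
Pow(Add(Pow(Add(38491, Pow(Add(Mul(1, -1), 24), 2)), -1), 45153), Rational(1, 2)) = Pow(Add(Pow(Add(38491, Pow(Add(-1, 24), 2)), -1), 45153), Rational(1, 2)) = Pow(Add(Pow(Add(38491, Pow(23, 2)), -1), 45153), Rational(1, 2)) = Pow(Add(Pow(Add(38491, 529), -1), 45153), Rational(1, 2)) = Pow(Add(Pow(39020, -1), 45153), Rational(1, 2)) = Pow(Add(Rational(1, 39020), 45153), Rational(1, 2)) = Pow(Rational(1761870061, 39020), Rational(1, 2)) = Mul(Rational(1, 19510), Pow(17187042445055, Rational(1, 2)))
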